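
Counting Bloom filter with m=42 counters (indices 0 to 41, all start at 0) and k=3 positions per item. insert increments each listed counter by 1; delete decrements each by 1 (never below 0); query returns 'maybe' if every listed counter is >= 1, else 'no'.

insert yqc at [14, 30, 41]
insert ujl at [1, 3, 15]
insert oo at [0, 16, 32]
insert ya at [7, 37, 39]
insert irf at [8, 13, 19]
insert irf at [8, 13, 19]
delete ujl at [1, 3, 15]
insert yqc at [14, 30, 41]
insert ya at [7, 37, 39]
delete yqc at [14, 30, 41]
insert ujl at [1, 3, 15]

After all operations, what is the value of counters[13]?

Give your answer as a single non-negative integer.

Answer: 2

Derivation:
Step 1: insert yqc at [14, 30, 41] -> counters=[0,0,0,0,0,0,0,0,0,0,0,0,0,0,1,0,0,0,0,0,0,0,0,0,0,0,0,0,0,0,1,0,0,0,0,0,0,0,0,0,0,1]
Step 2: insert ujl at [1, 3, 15] -> counters=[0,1,0,1,0,0,0,0,0,0,0,0,0,0,1,1,0,0,0,0,0,0,0,0,0,0,0,0,0,0,1,0,0,0,0,0,0,0,0,0,0,1]
Step 3: insert oo at [0, 16, 32] -> counters=[1,1,0,1,0,0,0,0,0,0,0,0,0,0,1,1,1,0,0,0,0,0,0,0,0,0,0,0,0,0,1,0,1,0,0,0,0,0,0,0,0,1]
Step 4: insert ya at [7, 37, 39] -> counters=[1,1,0,1,0,0,0,1,0,0,0,0,0,0,1,1,1,0,0,0,0,0,0,0,0,0,0,0,0,0,1,0,1,0,0,0,0,1,0,1,0,1]
Step 5: insert irf at [8, 13, 19] -> counters=[1,1,0,1,0,0,0,1,1,0,0,0,0,1,1,1,1,0,0,1,0,0,0,0,0,0,0,0,0,0,1,0,1,0,0,0,0,1,0,1,0,1]
Step 6: insert irf at [8, 13, 19] -> counters=[1,1,0,1,0,0,0,1,2,0,0,0,0,2,1,1,1,0,0,2,0,0,0,0,0,0,0,0,0,0,1,0,1,0,0,0,0,1,0,1,0,1]
Step 7: delete ujl at [1, 3, 15] -> counters=[1,0,0,0,0,0,0,1,2,0,0,0,0,2,1,0,1,0,0,2,0,0,0,0,0,0,0,0,0,0,1,0,1,0,0,0,0,1,0,1,0,1]
Step 8: insert yqc at [14, 30, 41] -> counters=[1,0,0,0,0,0,0,1,2,0,0,0,0,2,2,0,1,0,0,2,0,0,0,0,0,0,0,0,0,0,2,0,1,0,0,0,0,1,0,1,0,2]
Step 9: insert ya at [7, 37, 39] -> counters=[1,0,0,0,0,0,0,2,2,0,0,0,0,2,2,0,1,0,0,2,0,0,0,0,0,0,0,0,0,0,2,0,1,0,0,0,0,2,0,2,0,2]
Step 10: delete yqc at [14, 30, 41] -> counters=[1,0,0,0,0,0,0,2,2,0,0,0,0,2,1,0,1,0,0,2,0,0,0,0,0,0,0,0,0,0,1,0,1,0,0,0,0,2,0,2,0,1]
Step 11: insert ujl at [1, 3, 15] -> counters=[1,1,0,1,0,0,0,2,2,0,0,0,0,2,1,1,1,0,0,2,0,0,0,0,0,0,0,0,0,0,1,0,1,0,0,0,0,2,0,2,0,1]
Final counters=[1,1,0,1,0,0,0,2,2,0,0,0,0,2,1,1,1,0,0,2,0,0,0,0,0,0,0,0,0,0,1,0,1,0,0,0,0,2,0,2,0,1] -> counters[13]=2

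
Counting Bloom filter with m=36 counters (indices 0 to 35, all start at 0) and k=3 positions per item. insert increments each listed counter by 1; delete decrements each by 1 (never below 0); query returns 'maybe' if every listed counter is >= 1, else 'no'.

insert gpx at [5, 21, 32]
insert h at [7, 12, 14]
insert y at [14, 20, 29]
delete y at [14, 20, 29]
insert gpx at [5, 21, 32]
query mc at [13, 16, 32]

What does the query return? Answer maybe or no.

Step 1: insert gpx at [5, 21, 32] -> counters=[0,0,0,0,0,1,0,0,0,0,0,0,0,0,0,0,0,0,0,0,0,1,0,0,0,0,0,0,0,0,0,0,1,0,0,0]
Step 2: insert h at [7, 12, 14] -> counters=[0,0,0,0,0,1,0,1,0,0,0,0,1,0,1,0,0,0,0,0,0,1,0,0,0,0,0,0,0,0,0,0,1,0,0,0]
Step 3: insert y at [14, 20, 29] -> counters=[0,0,0,0,0,1,0,1,0,0,0,0,1,0,2,0,0,0,0,0,1,1,0,0,0,0,0,0,0,1,0,0,1,0,0,0]
Step 4: delete y at [14, 20, 29] -> counters=[0,0,0,0,0,1,0,1,0,0,0,0,1,0,1,0,0,0,0,0,0,1,0,0,0,0,0,0,0,0,0,0,1,0,0,0]
Step 5: insert gpx at [5, 21, 32] -> counters=[0,0,0,0,0,2,0,1,0,0,0,0,1,0,1,0,0,0,0,0,0,2,0,0,0,0,0,0,0,0,0,0,2,0,0,0]
Query mc: check counters[13]=0 counters[16]=0 counters[32]=2 -> no

Answer: no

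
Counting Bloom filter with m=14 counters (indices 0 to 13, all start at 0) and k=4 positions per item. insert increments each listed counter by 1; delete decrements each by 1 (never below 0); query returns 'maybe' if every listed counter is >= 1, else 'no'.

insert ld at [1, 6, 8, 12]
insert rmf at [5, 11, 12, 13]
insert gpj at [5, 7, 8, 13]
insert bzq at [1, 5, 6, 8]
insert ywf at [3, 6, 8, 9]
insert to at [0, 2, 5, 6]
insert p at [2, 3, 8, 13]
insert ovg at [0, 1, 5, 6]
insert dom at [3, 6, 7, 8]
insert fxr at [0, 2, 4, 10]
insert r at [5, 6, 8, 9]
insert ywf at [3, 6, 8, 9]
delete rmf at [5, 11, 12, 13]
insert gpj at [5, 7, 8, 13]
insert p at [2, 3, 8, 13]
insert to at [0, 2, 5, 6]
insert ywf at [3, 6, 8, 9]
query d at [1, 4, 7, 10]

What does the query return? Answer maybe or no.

Step 1: insert ld at [1, 6, 8, 12] -> counters=[0,1,0,0,0,0,1,0,1,0,0,0,1,0]
Step 2: insert rmf at [5, 11, 12, 13] -> counters=[0,1,0,0,0,1,1,0,1,0,0,1,2,1]
Step 3: insert gpj at [5, 7, 8, 13] -> counters=[0,1,0,0,0,2,1,1,2,0,0,1,2,2]
Step 4: insert bzq at [1, 5, 6, 8] -> counters=[0,2,0,0,0,3,2,1,3,0,0,1,2,2]
Step 5: insert ywf at [3, 6, 8, 9] -> counters=[0,2,0,1,0,3,3,1,4,1,0,1,2,2]
Step 6: insert to at [0, 2, 5, 6] -> counters=[1,2,1,1,0,4,4,1,4,1,0,1,2,2]
Step 7: insert p at [2, 3, 8, 13] -> counters=[1,2,2,2,0,4,4,1,5,1,0,1,2,3]
Step 8: insert ovg at [0, 1, 5, 6] -> counters=[2,3,2,2,0,5,5,1,5,1,0,1,2,3]
Step 9: insert dom at [3, 6, 7, 8] -> counters=[2,3,2,3,0,5,6,2,6,1,0,1,2,3]
Step 10: insert fxr at [0, 2, 4, 10] -> counters=[3,3,3,3,1,5,6,2,6,1,1,1,2,3]
Step 11: insert r at [5, 6, 8, 9] -> counters=[3,3,3,3,1,6,7,2,7,2,1,1,2,3]
Step 12: insert ywf at [3, 6, 8, 9] -> counters=[3,3,3,4,1,6,8,2,8,3,1,1,2,3]
Step 13: delete rmf at [5, 11, 12, 13] -> counters=[3,3,3,4,1,5,8,2,8,3,1,0,1,2]
Step 14: insert gpj at [5, 7, 8, 13] -> counters=[3,3,3,4,1,6,8,3,9,3,1,0,1,3]
Step 15: insert p at [2, 3, 8, 13] -> counters=[3,3,4,5,1,6,8,3,10,3,1,0,1,4]
Step 16: insert to at [0, 2, 5, 6] -> counters=[4,3,5,5,1,7,9,3,10,3,1,0,1,4]
Step 17: insert ywf at [3, 6, 8, 9] -> counters=[4,3,5,6,1,7,10,3,11,4,1,0,1,4]
Query d: check counters[1]=3 counters[4]=1 counters[7]=3 counters[10]=1 -> maybe

Answer: maybe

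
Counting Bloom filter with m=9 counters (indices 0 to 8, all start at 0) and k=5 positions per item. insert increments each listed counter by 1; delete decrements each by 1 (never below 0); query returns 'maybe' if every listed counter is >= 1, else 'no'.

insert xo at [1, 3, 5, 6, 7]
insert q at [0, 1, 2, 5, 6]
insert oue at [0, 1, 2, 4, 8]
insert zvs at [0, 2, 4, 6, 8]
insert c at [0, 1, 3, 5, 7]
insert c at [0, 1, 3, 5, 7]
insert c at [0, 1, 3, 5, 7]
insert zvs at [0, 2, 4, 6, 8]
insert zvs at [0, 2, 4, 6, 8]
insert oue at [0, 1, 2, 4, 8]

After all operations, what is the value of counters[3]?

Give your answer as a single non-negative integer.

Answer: 4

Derivation:
Step 1: insert xo at [1, 3, 5, 6, 7] -> counters=[0,1,0,1,0,1,1,1,0]
Step 2: insert q at [0, 1, 2, 5, 6] -> counters=[1,2,1,1,0,2,2,1,0]
Step 3: insert oue at [0, 1, 2, 4, 8] -> counters=[2,3,2,1,1,2,2,1,1]
Step 4: insert zvs at [0, 2, 4, 6, 8] -> counters=[3,3,3,1,2,2,3,1,2]
Step 5: insert c at [0, 1, 3, 5, 7] -> counters=[4,4,3,2,2,3,3,2,2]
Step 6: insert c at [0, 1, 3, 5, 7] -> counters=[5,5,3,3,2,4,3,3,2]
Step 7: insert c at [0, 1, 3, 5, 7] -> counters=[6,6,3,4,2,5,3,4,2]
Step 8: insert zvs at [0, 2, 4, 6, 8] -> counters=[7,6,4,4,3,5,4,4,3]
Step 9: insert zvs at [0, 2, 4, 6, 8] -> counters=[8,6,5,4,4,5,5,4,4]
Step 10: insert oue at [0, 1, 2, 4, 8] -> counters=[9,7,6,4,5,5,5,4,5]
Final counters=[9,7,6,4,5,5,5,4,5] -> counters[3]=4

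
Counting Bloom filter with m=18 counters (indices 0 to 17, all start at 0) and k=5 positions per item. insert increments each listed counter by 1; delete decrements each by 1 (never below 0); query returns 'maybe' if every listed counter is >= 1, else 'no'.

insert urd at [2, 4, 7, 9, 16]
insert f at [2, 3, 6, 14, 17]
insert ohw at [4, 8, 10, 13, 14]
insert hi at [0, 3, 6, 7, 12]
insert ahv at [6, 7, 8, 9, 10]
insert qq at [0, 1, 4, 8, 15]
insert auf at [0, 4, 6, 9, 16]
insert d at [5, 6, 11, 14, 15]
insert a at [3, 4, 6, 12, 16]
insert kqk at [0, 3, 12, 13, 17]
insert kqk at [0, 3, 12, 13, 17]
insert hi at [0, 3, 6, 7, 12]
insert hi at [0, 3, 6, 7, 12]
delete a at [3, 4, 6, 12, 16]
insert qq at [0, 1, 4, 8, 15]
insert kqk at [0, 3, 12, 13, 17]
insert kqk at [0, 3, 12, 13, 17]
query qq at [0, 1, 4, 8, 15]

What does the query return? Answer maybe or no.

Answer: maybe

Derivation:
Step 1: insert urd at [2, 4, 7, 9, 16] -> counters=[0,0,1,0,1,0,0,1,0,1,0,0,0,0,0,0,1,0]
Step 2: insert f at [2, 3, 6, 14, 17] -> counters=[0,0,2,1,1,0,1,1,0,1,0,0,0,0,1,0,1,1]
Step 3: insert ohw at [4, 8, 10, 13, 14] -> counters=[0,0,2,1,2,0,1,1,1,1,1,0,0,1,2,0,1,1]
Step 4: insert hi at [0, 3, 6, 7, 12] -> counters=[1,0,2,2,2,0,2,2,1,1,1,0,1,1,2,0,1,1]
Step 5: insert ahv at [6, 7, 8, 9, 10] -> counters=[1,0,2,2,2,0,3,3,2,2,2,0,1,1,2,0,1,1]
Step 6: insert qq at [0, 1, 4, 8, 15] -> counters=[2,1,2,2,3,0,3,3,3,2,2,0,1,1,2,1,1,1]
Step 7: insert auf at [0, 4, 6, 9, 16] -> counters=[3,1,2,2,4,0,4,3,3,3,2,0,1,1,2,1,2,1]
Step 8: insert d at [5, 6, 11, 14, 15] -> counters=[3,1,2,2,4,1,5,3,3,3,2,1,1,1,3,2,2,1]
Step 9: insert a at [3, 4, 6, 12, 16] -> counters=[3,1,2,3,5,1,6,3,3,3,2,1,2,1,3,2,3,1]
Step 10: insert kqk at [0, 3, 12, 13, 17] -> counters=[4,1,2,4,5,1,6,3,3,3,2,1,3,2,3,2,3,2]
Step 11: insert kqk at [0, 3, 12, 13, 17] -> counters=[5,1,2,5,5,1,6,3,3,3,2,1,4,3,3,2,3,3]
Step 12: insert hi at [0, 3, 6, 7, 12] -> counters=[6,1,2,6,5,1,7,4,3,3,2,1,5,3,3,2,3,3]
Step 13: insert hi at [0, 3, 6, 7, 12] -> counters=[7,1,2,7,5,1,8,5,3,3,2,1,6,3,3,2,3,3]
Step 14: delete a at [3, 4, 6, 12, 16] -> counters=[7,1,2,6,4,1,7,5,3,3,2,1,5,3,3,2,2,3]
Step 15: insert qq at [0, 1, 4, 8, 15] -> counters=[8,2,2,6,5,1,7,5,4,3,2,1,5,3,3,3,2,3]
Step 16: insert kqk at [0, 3, 12, 13, 17] -> counters=[9,2,2,7,5,1,7,5,4,3,2,1,6,4,3,3,2,4]
Step 17: insert kqk at [0, 3, 12, 13, 17] -> counters=[10,2,2,8,5,1,7,5,4,3,2,1,7,5,3,3,2,5]
Query qq: check counters[0]=10 counters[1]=2 counters[4]=5 counters[8]=4 counters[15]=3 -> maybe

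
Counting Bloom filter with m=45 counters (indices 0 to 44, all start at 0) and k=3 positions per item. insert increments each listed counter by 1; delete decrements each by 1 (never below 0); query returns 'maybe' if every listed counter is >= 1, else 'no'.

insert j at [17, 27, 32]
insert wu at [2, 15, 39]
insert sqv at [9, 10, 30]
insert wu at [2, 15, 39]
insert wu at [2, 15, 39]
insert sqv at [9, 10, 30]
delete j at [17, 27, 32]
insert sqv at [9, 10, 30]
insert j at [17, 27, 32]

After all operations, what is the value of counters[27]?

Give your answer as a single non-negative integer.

Answer: 1

Derivation:
Step 1: insert j at [17, 27, 32] -> counters=[0,0,0,0,0,0,0,0,0,0,0,0,0,0,0,0,0,1,0,0,0,0,0,0,0,0,0,1,0,0,0,0,1,0,0,0,0,0,0,0,0,0,0,0,0]
Step 2: insert wu at [2, 15, 39] -> counters=[0,0,1,0,0,0,0,0,0,0,0,0,0,0,0,1,0,1,0,0,0,0,0,0,0,0,0,1,0,0,0,0,1,0,0,0,0,0,0,1,0,0,0,0,0]
Step 3: insert sqv at [9, 10, 30] -> counters=[0,0,1,0,0,0,0,0,0,1,1,0,0,0,0,1,0,1,0,0,0,0,0,0,0,0,0,1,0,0,1,0,1,0,0,0,0,0,0,1,0,0,0,0,0]
Step 4: insert wu at [2, 15, 39] -> counters=[0,0,2,0,0,0,0,0,0,1,1,0,0,0,0,2,0,1,0,0,0,0,0,0,0,0,0,1,0,0,1,0,1,0,0,0,0,0,0,2,0,0,0,0,0]
Step 5: insert wu at [2, 15, 39] -> counters=[0,0,3,0,0,0,0,0,0,1,1,0,0,0,0,3,0,1,0,0,0,0,0,0,0,0,0,1,0,0,1,0,1,0,0,0,0,0,0,3,0,0,0,0,0]
Step 6: insert sqv at [9, 10, 30] -> counters=[0,0,3,0,0,0,0,0,0,2,2,0,0,0,0,3,0,1,0,0,0,0,0,0,0,0,0,1,0,0,2,0,1,0,0,0,0,0,0,3,0,0,0,0,0]
Step 7: delete j at [17, 27, 32] -> counters=[0,0,3,0,0,0,0,0,0,2,2,0,0,0,0,3,0,0,0,0,0,0,0,0,0,0,0,0,0,0,2,0,0,0,0,0,0,0,0,3,0,0,0,0,0]
Step 8: insert sqv at [9, 10, 30] -> counters=[0,0,3,0,0,0,0,0,0,3,3,0,0,0,0,3,0,0,0,0,0,0,0,0,0,0,0,0,0,0,3,0,0,0,0,0,0,0,0,3,0,0,0,0,0]
Step 9: insert j at [17, 27, 32] -> counters=[0,0,3,0,0,0,0,0,0,3,3,0,0,0,0,3,0,1,0,0,0,0,0,0,0,0,0,1,0,0,3,0,1,0,0,0,0,0,0,3,0,0,0,0,0]
Final counters=[0,0,3,0,0,0,0,0,0,3,3,0,0,0,0,3,0,1,0,0,0,0,0,0,0,0,0,1,0,0,3,0,1,0,0,0,0,0,0,3,0,0,0,0,0] -> counters[27]=1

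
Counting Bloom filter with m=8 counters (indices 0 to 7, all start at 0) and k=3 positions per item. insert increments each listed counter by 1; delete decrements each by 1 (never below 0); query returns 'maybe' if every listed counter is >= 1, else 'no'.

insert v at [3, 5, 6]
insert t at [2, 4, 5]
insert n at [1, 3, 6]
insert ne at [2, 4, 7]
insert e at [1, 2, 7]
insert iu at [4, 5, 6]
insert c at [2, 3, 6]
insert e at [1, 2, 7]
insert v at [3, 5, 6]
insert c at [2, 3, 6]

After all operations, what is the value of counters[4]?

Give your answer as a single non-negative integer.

Answer: 3

Derivation:
Step 1: insert v at [3, 5, 6] -> counters=[0,0,0,1,0,1,1,0]
Step 2: insert t at [2, 4, 5] -> counters=[0,0,1,1,1,2,1,0]
Step 3: insert n at [1, 3, 6] -> counters=[0,1,1,2,1,2,2,0]
Step 4: insert ne at [2, 4, 7] -> counters=[0,1,2,2,2,2,2,1]
Step 5: insert e at [1, 2, 7] -> counters=[0,2,3,2,2,2,2,2]
Step 6: insert iu at [4, 5, 6] -> counters=[0,2,3,2,3,3,3,2]
Step 7: insert c at [2, 3, 6] -> counters=[0,2,4,3,3,3,4,2]
Step 8: insert e at [1, 2, 7] -> counters=[0,3,5,3,3,3,4,3]
Step 9: insert v at [3, 5, 6] -> counters=[0,3,5,4,3,4,5,3]
Step 10: insert c at [2, 3, 6] -> counters=[0,3,6,5,3,4,6,3]
Final counters=[0,3,6,5,3,4,6,3] -> counters[4]=3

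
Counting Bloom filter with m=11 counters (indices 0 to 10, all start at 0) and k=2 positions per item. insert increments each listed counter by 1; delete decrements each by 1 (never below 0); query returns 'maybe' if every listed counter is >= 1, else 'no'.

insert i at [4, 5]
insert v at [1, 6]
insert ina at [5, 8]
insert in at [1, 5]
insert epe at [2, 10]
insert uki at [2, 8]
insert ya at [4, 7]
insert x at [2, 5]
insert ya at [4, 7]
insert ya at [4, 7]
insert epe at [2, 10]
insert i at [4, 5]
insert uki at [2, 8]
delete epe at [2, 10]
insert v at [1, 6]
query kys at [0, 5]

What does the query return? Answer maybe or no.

Step 1: insert i at [4, 5] -> counters=[0,0,0,0,1,1,0,0,0,0,0]
Step 2: insert v at [1, 6] -> counters=[0,1,0,0,1,1,1,0,0,0,0]
Step 3: insert ina at [5, 8] -> counters=[0,1,0,0,1,2,1,0,1,0,0]
Step 4: insert in at [1, 5] -> counters=[0,2,0,0,1,3,1,0,1,0,0]
Step 5: insert epe at [2, 10] -> counters=[0,2,1,0,1,3,1,0,1,0,1]
Step 6: insert uki at [2, 8] -> counters=[0,2,2,0,1,3,1,0,2,0,1]
Step 7: insert ya at [4, 7] -> counters=[0,2,2,0,2,3,1,1,2,0,1]
Step 8: insert x at [2, 5] -> counters=[0,2,3,0,2,4,1,1,2,0,1]
Step 9: insert ya at [4, 7] -> counters=[0,2,3,0,3,4,1,2,2,0,1]
Step 10: insert ya at [4, 7] -> counters=[0,2,3,0,4,4,1,3,2,0,1]
Step 11: insert epe at [2, 10] -> counters=[0,2,4,0,4,4,1,3,2,0,2]
Step 12: insert i at [4, 5] -> counters=[0,2,4,0,5,5,1,3,2,0,2]
Step 13: insert uki at [2, 8] -> counters=[0,2,5,0,5,5,1,3,3,0,2]
Step 14: delete epe at [2, 10] -> counters=[0,2,4,0,5,5,1,3,3,0,1]
Step 15: insert v at [1, 6] -> counters=[0,3,4,0,5,5,2,3,3,0,1]
Query kys: check counters[0]=0 counters[5]=5 -> no

Answer: no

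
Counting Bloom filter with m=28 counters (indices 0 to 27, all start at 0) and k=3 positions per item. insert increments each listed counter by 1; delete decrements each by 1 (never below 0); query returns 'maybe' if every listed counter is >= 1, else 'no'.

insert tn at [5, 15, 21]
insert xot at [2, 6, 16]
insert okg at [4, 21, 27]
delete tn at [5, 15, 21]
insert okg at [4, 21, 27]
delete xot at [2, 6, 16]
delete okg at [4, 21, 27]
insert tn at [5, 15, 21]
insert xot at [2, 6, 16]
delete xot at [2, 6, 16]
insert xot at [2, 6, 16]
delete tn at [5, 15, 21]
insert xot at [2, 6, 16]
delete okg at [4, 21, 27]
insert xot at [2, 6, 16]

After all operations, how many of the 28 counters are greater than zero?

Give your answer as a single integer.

Answer: 3

Derivation:
Step 1: insert tn at [5, 15, 21] -> counters=[0,0,0,0,0,1,0,0,0,0,0,0,0,0,0,1,0,0,0,0,0,1,0,0,0,0,0,0]
Step 2: insert xot at [2, 6, 16] -> counters=[0,0,1,0,0,1,1,0,0,0,0,0,0,0,0,1,1,0,0,0,0,1,0,0,0,0,0,0]
Step 3: insert okg at [4, 21, 27] -> counters=[0,0,1,0,1,1,1,0,0,0,0,0,0,0,0,1,1,0,0,0,0,2,0,0,0,0,0,1]
Step 4: delete tn at [5, 15, 21] -> counters=[0,0,1,0,1,0,1,0,0,0,0,0,0,0,0,0,1,0,0,0,0,1,0,0,0,0,0,1]
Step 5: insert okg at [4, 21, 27] -> counters=[0,0,1,0,2,0,1,0,0,0,0,0,0,0,0,0,1,0,0,0,0,2,0,0,0,0,0,2]
Step 6: delete xot at [2, 6, 16] -> counters=[0,0,0,0,2,0,0,0,0,0,0,0,0,0,0,0,0,0,0,0,0,2,0,0,0,0,0,2]
Step 7: delete okg at [4, 21, 27] -> counters=[0,0,0,0,1,0,0,0,0,0,0,0,0,0,0,0,0,0,0,0,0,1,0,0,0,0,0,1]
Step 8: insert tn at [5, 15, 21] -> counters=[0,0,0,0,1,1,0,0,0,0,0,0,0,0,0,1,0,0,0,0,0,2,0,0,0,0,0,1]
Step 9: insert xot at [2, 6, 16] -> counters=[0,0,1,0,1,1,1,0,0,0,0,0,0,0,0,1,1,0,0,0,0,2,0,0,0,0,0,1]
Step 10: delete xot at [2, 6, 16] -> counters=[0,0,0,0,1,1,0,0,0,0,0,0,0,0,0,1,0,0,0,0,0,2,0,0,0,0,0,1]
Step 11: insert xot at [2, 6, 16] -> counters=[0,0,1,0,1,1,1,0,0,0,0,0,0,0,0,1,1,0,0,0,0,2,0,0,0,0,0,1]
Step 12: delete tn at [5, 15, 21] -> counters=[0,0,1,0,1,0,1,0,0,0,0,0,0,0,0,0,1,0,0,0,0,1,0,0,0,0,0,1]
Step 13: insert xot at [2, 6, 16] -> counters=[0,0,2,0,1,0,2,0,0,0,0,0,0,0,0,0,2,0,0,0,0,1,0,0,0,0,0,1]
Step 14: delete okg at [4, 21, 27] -> counters=[0,0,2,0,0,0,2,0,0,0,0,0,0,0,0,0,2,0,0,0,0,0,0,0,0,0,0,0]
Step 15: insert xot at [2, 6, 16] -> counters=[0,0,3,0,0,0,3,0,0,0,0,0,0,0,0,0,3,0,0,0,0,0,0,0,0,0,0,0]
Final counters=[0,0,3,0,0,0,3,0,0,0,0,0,0,0,0,0,3,0,0,0,0,0,0,0,0,0,0,0] -> 3 nonzero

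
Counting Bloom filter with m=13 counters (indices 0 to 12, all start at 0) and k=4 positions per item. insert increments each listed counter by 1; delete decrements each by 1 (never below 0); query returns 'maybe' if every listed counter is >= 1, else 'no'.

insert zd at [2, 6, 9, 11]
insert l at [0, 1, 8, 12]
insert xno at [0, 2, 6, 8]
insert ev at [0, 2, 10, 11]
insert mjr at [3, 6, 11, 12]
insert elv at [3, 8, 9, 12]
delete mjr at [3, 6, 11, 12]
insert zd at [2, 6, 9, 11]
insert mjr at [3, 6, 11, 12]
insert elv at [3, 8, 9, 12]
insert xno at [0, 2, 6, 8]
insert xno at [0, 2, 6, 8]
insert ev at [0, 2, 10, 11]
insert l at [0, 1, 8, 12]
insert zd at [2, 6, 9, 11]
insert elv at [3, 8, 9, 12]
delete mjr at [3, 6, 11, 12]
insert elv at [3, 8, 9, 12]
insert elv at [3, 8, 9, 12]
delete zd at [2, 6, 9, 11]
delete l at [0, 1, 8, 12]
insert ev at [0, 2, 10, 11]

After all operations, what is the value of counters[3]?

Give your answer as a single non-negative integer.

Answer: 5

Derivation:
Step 1: insert zd at [2, 6, 9, 11] -> counters=[0,0,1,0,0,0,1,0,0,1,0,1,0]
Step 2: insert l at [0, 1, 8, 12] -> counters=[1,1,1,0,0,0,1,0,1,1,0,1,1]
Step 3: insert xno at [0, 2, 6, 8] -> counters=[2,1,2,0,0,0,2,0,2,1,0,1,1]
Step 4: insert ev at [0, 2, 10, 11] -> counters=[3,1,3,0,0,0,2,0,2,1,1,2,1]
Step 5: insert mjr at [3, 6, 11, 12] -> counters=[3,1,3,1,0,0,3,0,2,1,1,3,2]
Step 6: insert elv at [3, 8, 9, 12] -> counters=[3,1,3,2,0,0,3,0,3,2,1,3,3]
Step 7: delete mjr at [3, 6, 11, 12] -> counters=[3,1,3,1,0,0,2,0,3,2,1,2,2]
Step 8: insert zd at [2, 6, 9, 11] -> counters=[3,1,4,1,0,0,3,0,3,3,1,3,2]
Step 9: insert mjr at [3, 6, 11, 12] -> counters=[3,1,4,2,0,0,4,0,3,3,1,4,3]
Step 10: insert elv at [3, 8, 9, 12] -> counters=[3,1,4,3,0,0,4,0,4,4,1,4,4]
Step 11: insert xno at [0, 2, 6, 8] -> counters=[4,1,5,3,0,0,5,0,5,4,1,4,4]
Step 12: insert xno at [0, 2, 6, 8] -> counters=[5,1,6,3,0,0,6,0,6,4,1,4,4]
Step 13: insert ev at [0, 2, 10, 11] -> counters=[6,1,7,3,0,0,6,0,6,4,2,5,4]
Step 14: insert l at [0, 1, 8, 12] -> counters=[7,2,7,3,0,0,6,0,7,4,2,5,5]
Step 15: insert zd at [2, 6, 9, 11] -> counters=[7,2,8,3,0,0,7,0,7,5,2,6,5]
Step 16: insert elv at [3, 8, 9, 12] -> counters=[7,2,8,4,0,0,7,0,8,6,2,6,6]
Step 17: delete mjr at [3, 6, 11, 12] -> counters=[7,2,8,3,0,0,6,0,8,6,2,5,5]
Step 18: insert elv at [3, 8, 9, 12] -> counters=[7,2,8,4,0,0,6,0,9,7,2,5,6]
Step 19: insert elv at [3, 8, 9, 12] -> counters=[7,2,8,5,0,0,6,0,10,8,2,5,7]
Step 20: delete zd at [2, 6, 9, 11] -> counters=[7,2,7,5,0,0,5,0,10,7,2,4,7]
Step 21: delete l at [0, 1, 8, 12] -> counters=[6,1,7,5,0,0,5,0,9,7,2,4,6]
Step 22: insert ev at [0, 2, 10, 11] -> counters=[7,1,8,5,0,0,5,0,9,7,3,5,6]
Final counters=[7,1,8,5,0,0,5,0,9,7,3,5,6] -> counters[3]=5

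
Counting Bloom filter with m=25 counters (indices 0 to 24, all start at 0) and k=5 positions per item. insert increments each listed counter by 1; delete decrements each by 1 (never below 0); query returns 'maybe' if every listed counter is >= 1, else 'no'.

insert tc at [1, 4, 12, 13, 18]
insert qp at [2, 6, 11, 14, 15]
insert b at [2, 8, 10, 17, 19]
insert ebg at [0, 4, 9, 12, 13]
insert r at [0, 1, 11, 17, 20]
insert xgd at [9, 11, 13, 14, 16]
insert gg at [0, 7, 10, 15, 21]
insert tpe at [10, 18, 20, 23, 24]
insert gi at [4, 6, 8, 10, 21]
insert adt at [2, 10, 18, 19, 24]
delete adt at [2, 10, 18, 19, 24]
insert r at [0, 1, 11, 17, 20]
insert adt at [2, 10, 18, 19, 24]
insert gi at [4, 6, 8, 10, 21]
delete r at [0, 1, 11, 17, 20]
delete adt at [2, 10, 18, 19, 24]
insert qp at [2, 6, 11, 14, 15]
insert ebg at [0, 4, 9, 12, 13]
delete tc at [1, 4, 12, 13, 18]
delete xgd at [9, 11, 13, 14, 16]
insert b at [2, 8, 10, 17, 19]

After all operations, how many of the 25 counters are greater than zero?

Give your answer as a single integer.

Answer: 21

Derivation:
Step 1: insert tc at [1, 4, 12, 13, 18] -> counters=[0,1,0,0,1,0,0,0,0,0,0,0,1,1,0,0,0,0,1,0,0,0,0,0,0]
Step 2: insert qp at [2, 6, 11, 14, 15] -> counters=[0,1,1,0,1,0,1,0,0,0,0,1,1,1,1,1,0,0,1,0,0,0,0,0,0]
Step 3: insert b at [2, 8, 10, 17, 19] -> counters=[0,1,2,0,1,0,1,0,1,0,1,1,1,1,1,1,0,1,1,1,0,0,0,0,0]
Step 4: insert ebg at [0, 4, 9, 12, 13] -> counters=[1,1,2,0,2,0,1,0,1,1,1,1,2,2,1,1,0,1,1,1,0,0,0,0,0]
Step 5: insert r at [0, 1, 11, 17, 20] -> counters=[2,2,2,0,2,0,1,0,1,1,1,2,2,2,1,1,0,2,1,1,1,0,0,0,0]
Step 6: insert xgd at [9, 11, 13, 14, 16] -> counters=[2,2,2,0,2,0,1,0,1,2,1,3,2,3,2,1,1,2,1,1,1,0,0,0,0]
Step 7: insert gg at [0, 7, 10, 15, 21] -> counters=[3,2,2,0,2,0,1,1,1,2,2,3,2,3,2,2,1,2,1,1,1,1,0,0,0]
Step 8: insert tpe at [10, 18, 20, 23, 24] -> counters=[3,2,2,0,2,0,1,1,1,2,3,3,2,3,2,2,1,2,2,1,2,1,0,1,1]
Step 9: insert gi at [4, 6, 8, 10, 21] -> counters=[3,2,2,0,3,0,2,1,2,2,4,3,2,3,2,2,1,2,2,1,2,2,0,1,1]
Step 10: insert adt at [2, 10, 18, 19, 24] -> counters=[3,2,3,0,3,0,2,1,2,2,5,3,2,3,2,2,1,2,3,2,2,2,0,1,2]
Step 11: delete adt at [2, 10, 18, 19, 24] -> counters=[3,2,2,0,3,0,2,1,2,2,4,3,2,3,2,2,1,2,2,1,2,2,0,1,1]
Step 12: insert r at [0, 1, 11, 17, 20] -> counters=[4,3,2,0,3,0,2,1,2,2,4,4,2,3,2,2,1,3,2,1,3,2,0,1,1]
Step 13: insert adt at [2, 10, 18, 19, 24] -> counters=[4,3,3,0,3,0,2,1,2,2,5,4,2,3,2,2,1,3,3,2,3,2,0,1,2]
Step 14: insert gi at [4, 6, 8, 10, 21] -> counters=[4,3,3,0,4,0,3,1,3,2,6,4,2,3,2,2,1,3,3,2,3,3,0,1,2]
Step 15: delete r at [0, 1, 11, 17, 20] -> counters=[3,2,3,0,4,0,3,1,3,2,6,3,2,3,2,2,1,2,3,2,2,3,0,1,2]
Step 16: delete adt at [2, 10, 18, 19, 24] -> counters=[3,2,2,0,4,0,3,1,3,2,5,3,2,3,2,2,1,2,2,1,2,3,0,1,1]
Step 17: insert qp at [2, 6, 11, 14, 15] -> counters=[3,2,3,0,4,0,4,1,3,2,5,4,2,3,3,3,1,2,2,1,2,3,0,1,1]
Step 18: insert ebg at [0, 4, 9, 12, 13] -> counters=[4,2,3,0,5,0,4,1,3,3,5,4,3,4,3,3,1,2,2,1,2,3,0,1,1]
Step 19: delete tc at [1, 4, 12, 13, 18] -> counters=[4,1,3,0,4,0,4,1,3,3,5,4,2,3,3,3,1,2,1,1,2,3,0,1,1]
Step 20: delete xgd at [9, 11, 13, 14, 16] -> counters=[4,1,3,0,4,0,4,1,3,2,5,3,2,2,2,3,0,2,1,1,2,3,0,1,1]
Step 21: insert b at [2, 8, 10, 17, 19] -> counters=[4,1,4,0,4,0,4,1,4,2,6,3,2,2,2,3,0,3,1,2,2,3,0,1,1]
Final counters=[4,1,4,0,4,0,4,1,4,2,6,3,2,2,2,3,0,3,1,2,2,3,0,1,1] -> 21 nonzero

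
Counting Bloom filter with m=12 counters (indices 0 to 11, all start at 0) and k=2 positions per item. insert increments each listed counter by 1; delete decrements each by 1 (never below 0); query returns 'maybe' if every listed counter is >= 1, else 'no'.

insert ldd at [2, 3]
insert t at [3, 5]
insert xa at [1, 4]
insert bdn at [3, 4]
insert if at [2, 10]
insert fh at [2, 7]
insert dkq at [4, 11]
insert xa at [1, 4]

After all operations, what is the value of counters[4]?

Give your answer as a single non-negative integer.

Answer: 4

Derivation:
Step 1: insert ldd at [2, 3] -> counters=[0,0,1,1,0,0,0,0,0,0,0,0]
Step 2: insert t at [3, 5] -> counters=[0,0,1,2,0,1,0,0,0,0,0,0]
Step 3: insert xa at [1, 4] -> counters=[0,1,1,2,1,1,0,0,0,0,0,0]
Step 4: insert bdn at [3, 4] -> counters=[0,1,1,3,2,1,0,0,0,0,0,0]
Step 5: insert if at [2, 10] -> counters=[0,1,2,3,2,1,0,0,0,0,1,0]
Step 6: insert fh at [2, 7] -> counters=[0,1,3,3,2,1,0,1,0,0,1,0]
Step 7: insert dkq at [4, 11] -> counters=[0,1,3,3,3,1,0,1,0,0,1,1]
Step 8: insert xa at [1, 4] -> counters=[0,2,3,3,4,1,0,1,0,0,1,1]
Final counters=[0,2,3,3,4,1,0,1,0,0,1,1] -> counters[4]=4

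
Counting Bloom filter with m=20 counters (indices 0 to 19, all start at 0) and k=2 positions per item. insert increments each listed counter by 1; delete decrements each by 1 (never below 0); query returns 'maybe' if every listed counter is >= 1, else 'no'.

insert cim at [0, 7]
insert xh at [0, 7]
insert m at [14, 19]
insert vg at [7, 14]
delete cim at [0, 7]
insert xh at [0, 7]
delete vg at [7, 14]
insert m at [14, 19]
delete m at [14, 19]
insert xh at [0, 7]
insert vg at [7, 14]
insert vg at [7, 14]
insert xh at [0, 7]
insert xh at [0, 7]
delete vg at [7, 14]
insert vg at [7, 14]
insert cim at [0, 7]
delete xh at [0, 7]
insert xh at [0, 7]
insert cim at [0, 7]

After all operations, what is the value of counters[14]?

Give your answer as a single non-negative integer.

Answer: 3

Derivation:
Step 1: insert cim at [0, 7] -> counters=[1,0,0,0,0,0,0,1,0,0,0,0,0,0,0,0,0,0,0,0]
Step 2: insert xh at [0, 7] -> counters=[2,0,0,0,0,0,0,2,0,0,0,0,0,0,0,0,0,0,0,0]
Step 3: insert m at [14, 19] -> counters=[2,0,0,0,0,0,0,2,0,0,0,0,0,0,1,0,0,0,0,1]
Step 4: insert vg at [7, 14] -> counters=[2,0,0,0,0,0,0,3,0,0,0,0,0,0,2,0,0,0,0,1]
Step 5: delete cim at [0, 7] -> counters=[1,0,0,0,0,0,0,2,0,0,0,0,0,0,2,0,0,0,0,1]
Step 6: insert xh at [0, 7] -> counters=[2,0,0,0,0,0,0,3,0,0,0,0,0,0,2,0,0,0,0,1]
Step 7: delete vg at [7, 14] -> counters=[2,0,0,0,0,0,0,2,0,0,0,0,0,0,1,0,0,0,0,1]
Step 8: insert m at [14, 19] -> counters=[2,0,0,0,0,0,0,2,0,0,0,0,0,0,2,0,0,0,0,2]
Step 9: delete m at [14, 19] -> counters=[2,0,0,0,0,0,0,2,0,0,0,0,0,0,1,0,0,0,0,1]
Step 10: insert xh at [0, 7] -> counters=[3,0,0,0,0,0,0,3,0,0,0,0,0,0,1,0,0,0,0,1]
Step 11: insert vg at [7, 14] -> counters=[3,0,0,0,0,0,0,4,0,0,0,0,0,0,2,0,0,0,0,1]
Step 12: insert vg at [7, 14] -> counters=[3,0,0,0,0,0,0,5,0,0,0,0,0,0,3,0,0,0,0,1]
Step 13: insert xh at [0, 7] -> counters=[4,0,0,0,0,0,0,6,0,0,0,0,0,0,3,0,0,0,0,1]
Step 14: insert xh at [0, 7] -> counters=[5,0,0,0,0,0,0,7,0,0,0,0,0,0,3,0,0,0,0,1]
Step 15: delete vg at [7, 14] -> counters=[5,0,0,0,0,0,0,6,0,0,0,0,0,0,2,0,0,0,0,1]
Step 16: insert vg at [7, 14] -> counters=[5,0,0,0,0,0,0,7,0,0,0,0,0,0,3,0,0,0,0,1]
Step 17: insert cim at [0, 7] -> counters=[6,0,0,0,0,0,0,8,0,0,0,0,0,0,3,0,0,0,0,1]
Step 18: delete xh at [0, 7] -> counters=[5,0,0,0,0,0,0,7,0,0,0,0,0,0,3,0,0,0,0,1]
Step 19: insert xh at [0, 7] -> counters=[6,0,0,0,0,0,0,8,0,0,0,0,0,0,3,0,0,0,0,1]
Step 20: insert cim at [0, 7] -> counters=[7,0,0,0,0,0,0,9,0,0,0,0,0,0,3,0,0,0,0,1]
Final counters=[7,0,0,0,0,0,0,9,0,0,0,0,0,0,3,0,0,0,0,1] -> counters[14]=3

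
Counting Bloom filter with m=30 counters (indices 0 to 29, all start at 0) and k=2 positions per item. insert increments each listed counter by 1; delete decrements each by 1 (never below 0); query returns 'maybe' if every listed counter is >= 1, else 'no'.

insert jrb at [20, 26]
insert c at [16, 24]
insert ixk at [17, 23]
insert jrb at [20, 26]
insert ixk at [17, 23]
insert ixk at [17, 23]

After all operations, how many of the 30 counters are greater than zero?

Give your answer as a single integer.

Answer: 6

Derivation:
Step 1: insert jrb at [20, 26] -> counters=[0,0,0,0,0,0,0,0,0,0,0,0,0,0,0,0,0,0,0,0,1,0,0,0,0,0,1,0,0,0]
Step 2: insert c at [16, 24] -> counters=[0,0,0,0,0,0,0,0,0,0,0,0,0,0,0,0,1,0,0,0,1,0,0,0,1,0,1,0,0,0]
Step 3: insert ixk at [17, 23] -> counters=[0,0,0,0,0,0,0,0,0,0,0,0,0,0,0,0,1,1,0,0,1,0,0,1,1,0,1,0,0,0]
Step 4: insert jrb at [20, 26] -> counters=[0,0,0,0,0,0,0,0,0,0,0,0,0,0,0,0,1,1,0,0,2,0,0,1,1,0,2,0,0,0]
Step 5: insert ixk at [17, 23] -> counters=[0,0,0,0,0,0,0,0,0,0,0,0,0,0,0,0,1,2,0,0,2,0,0,2,1,0,2,0,0,0]
Step 6: insert ixk at [17, 23] -> counters=[0,0,0,0,0,0,0,0,0,0,0,0,0,0,0,0,1,3,0,0,2,0,0,3,1,0,2,0,0,0]
Final counters=[0,0,0,0,0,0,0,0,0,0,0,0,0,0,0,0,1,3,0,0,2,0,0,3,1,0,2,0,0,0] -> 6 nonzero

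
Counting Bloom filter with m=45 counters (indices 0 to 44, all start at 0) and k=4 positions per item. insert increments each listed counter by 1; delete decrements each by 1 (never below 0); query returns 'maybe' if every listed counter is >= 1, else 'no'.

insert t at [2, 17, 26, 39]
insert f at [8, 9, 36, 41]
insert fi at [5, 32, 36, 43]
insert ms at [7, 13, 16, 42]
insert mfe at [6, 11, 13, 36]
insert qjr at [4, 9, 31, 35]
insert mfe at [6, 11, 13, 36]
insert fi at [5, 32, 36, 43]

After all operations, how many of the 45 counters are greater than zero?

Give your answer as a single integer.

Step 1: insert t at [2, 17, 26, 39] -> counters=[0,0,1,0,0,0,0,0,0,0,0,0,0,0,0,0,0,1,0,0,0,0,0,0,0,0,1,0,0,0,0,0,0,0,0,0,0,0,0,1,0,0,0,0,0]
Step 2: insert f at [8, 9, 36, 41] -> counters=[0,0,1,0,0,0,0,0,1,1,0,0,0,0,0,0,0,1,0,0,0,0,0,0,0,0,1,0,0,0,0,0,0,0,0,0,1,0,0,1,0,1,0,0,0]
Step 3: insert fi at [5, 32, 36, 43] -> counters=[0,0,1,0,0,1,0,0,1,1,0,0,0,0,0,0,0,1,0,0,0,0,0,0,0,0,1,0,0,0,0,0,1,0,0,0,2,0,0,1,0,1,0,1,0]
Step 4: insert ms at [7, 13, 16, 42] -> counters=[0,0,1,0,0,1,0,1,1,1,0,0,0,1,0,0,1,1,0,0,0,0,0,0,0,0,1,0,0,0,0,0,1,0,0,0,2,0,0,1,0,1,1,1,0]
Step 5: insert mfe at [6, 11, 13, 36] -> counters=[0,0,1,0,0,1,1,1,1,1,0,1,0,2,0,0,1,1,0,0,0,0,0,0,0,0,1,0,0,0,0,0,1,0,0,0,3,0,0,1,0,1,1,1,0]
Step 6: insert qjr at [4, 9, 31, 35] -> counters=[0,0,1,0,1,1,1,1,1,2,0,1,0,2,0,0,1,1,0,0,0,0,0,0,0,0,1,0,0,0,0,1,1,0,0,1,3,0,0,1,0,1,1,1,0]
Step 7: insert mfe at [6, 11, 13, 36] -> counters=[0,0,1,0,1,1,2,1,1,2,0,2,0,3,0,0,1,1,0,0,0,0,0,0,0,0,1,0,0,0,0,1,1,0,0,1,4,0,0,1,0,1,1,1,0]
Step 8: insert fi at [5, 32, 36, 43] -> counters=[0,0,1,0,1,2,2,1,1,2,0,2,0,3,0,0,1,1,0,0,0,0,0,0,0,0,1,0,0,0,0,1,2,0,0,1,5,0,0,1,0,1,1,2,0]
Final counters=[0,0,1,0,1,2,2,1,1,2,0,2,0,3,0,0,1,1,0,0,0,0,0,0,0,0,1,0,0,0,0,1,2,0,0,1,5,0,0,1,0,1,1,2,0] -> 20 nonzero

Answer: 20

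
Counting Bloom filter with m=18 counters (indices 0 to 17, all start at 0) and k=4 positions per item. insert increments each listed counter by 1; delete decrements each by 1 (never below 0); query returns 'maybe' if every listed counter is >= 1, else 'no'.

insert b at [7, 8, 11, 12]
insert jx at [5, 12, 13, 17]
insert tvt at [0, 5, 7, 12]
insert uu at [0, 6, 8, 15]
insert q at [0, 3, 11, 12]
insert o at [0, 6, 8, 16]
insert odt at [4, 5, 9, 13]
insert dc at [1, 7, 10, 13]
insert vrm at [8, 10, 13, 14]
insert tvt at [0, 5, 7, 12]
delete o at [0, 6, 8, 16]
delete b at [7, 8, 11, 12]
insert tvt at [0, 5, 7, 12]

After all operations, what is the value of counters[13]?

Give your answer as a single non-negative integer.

Answer: 4

Derivation:
Step 1: insert b at [7, 8, 11, 12] -> counters=[0,0,0,0,0,0,0,1,1,0,0,1,1,0,0,0,0,0]
Step 2: insert jx at [5, 12, 13, 17] -> counters=[0,0,0,0,0,1,0,1,1,0,0,1,2,1,0,0,0,1]
Step 3: insert tvt at [0, 5, 7, 12] -> counters=[1,0,0,0,0,2,0,2,1,0,0,1,3,1,0,0,0,1]
Step 4: insert uu at [0, 6, 8, 15] -> counters=[2,0,0,0,0,2,1,2,2,0,0,1,3,1,0,1,0,1]
Step 5: insert q at [0, 3, 11, 12] -> counters=[3,0,0,1,0,2,1,2,2,0,0,2,4,1,0,1,0,1]
Step 6: insert o at [0, 6, 8, 16] -> counters=[4,0,0,1,0,2,2,2,3,0,0,2,4,1,0,1,1,1]
Step 7: insert odt at [4, 5, 9, 13] -> counters=[4,0,0,1,1,3,2,2,3,1,0,2,4,2,0,1,1,1]
Step 8: insert dc at [1, 7, 10, 13] -> counters=[4,1,0,1,1,3,2,3,3,1,1,2,4,3,0,1,1,1]
Step 9: insert vrm at [8, 10, 13, 14] -> counters=[4,1,0,1,1,3,2,3,4,1,2,2,4,4,1,1,1,1]
Step 10: insert tvt at [0, 5, 7, 12] -> counters=[5,1,0,1,1,4,2,4,4,1,2,2,5,4,1,1,1,1]
Step 11: delete o at [0, 6, 8, 16] -> counters=[4,1,0,1,1,4,1,4,3,1,2,2,5,4,1,1,0,1]
Step 12: delete b at [7, 8, 11, 12] -> counters=[4,1,0,1,1,4,1,3,2,1,2,1,4,4,1,1,0,1]
Step 13: insert tvt at [0, 5, 7, 12] -> counters=[5,1,0,1,1,5,1,4,2,1,2,1,5,4,1,1,0,1]
Final counters=[5,1,0,1,1,5,1,4,2,1,2,1,5,4,1,1,0,1] -> counters[13]=4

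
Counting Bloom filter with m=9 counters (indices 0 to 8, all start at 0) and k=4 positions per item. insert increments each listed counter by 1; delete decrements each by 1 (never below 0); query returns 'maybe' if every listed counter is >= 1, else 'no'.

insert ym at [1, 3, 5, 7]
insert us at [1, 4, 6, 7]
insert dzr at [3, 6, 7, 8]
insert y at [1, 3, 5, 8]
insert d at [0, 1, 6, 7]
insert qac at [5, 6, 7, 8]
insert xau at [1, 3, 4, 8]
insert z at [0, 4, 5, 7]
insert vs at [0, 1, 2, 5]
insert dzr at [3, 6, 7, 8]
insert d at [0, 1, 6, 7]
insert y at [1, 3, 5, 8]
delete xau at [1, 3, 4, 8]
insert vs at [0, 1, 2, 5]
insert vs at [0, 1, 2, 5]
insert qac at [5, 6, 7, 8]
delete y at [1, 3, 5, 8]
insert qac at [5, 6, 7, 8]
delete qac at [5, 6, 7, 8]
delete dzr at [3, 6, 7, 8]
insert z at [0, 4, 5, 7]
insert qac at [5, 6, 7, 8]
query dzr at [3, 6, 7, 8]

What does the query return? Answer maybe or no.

Step 1: insert ym at [1, 3, 5, 7] -> counters=[0,1,0,1,0,1,0,1,0]
Step 2: insert us at [1, 4, 6, 7] -> counters=[0,2,0,1,1,1,1,2,0]
Step 3: insert dzr at [3, 6, 7, 8] -> counters=[0,2,0,2,1,1,2,3,1]
Step 4: insert y at [1, 3, 5, 8] -> counters=[0,3,0,3,1,2,2,3,2]
Step 5: insert d at [0, 1, 6, 7] -> counters=[1,4,0,3,1,2,3,4,2]
Step 6: insert qac at [5, 6, 7, 8] -> counters=[1,4,0,3,1,3,4,5,3]
Step 7: insert xau at [1, 3, 4, 8] -> counters=[1,5,0,4,2,3,4,5,4]
Step 8: insert z at [0, 4, 5, 7] -> counters=[2,5,0,4,3,4,4,6,4]
Step 9: insert vs at [0, 1, 2, 5] -> counters=[3,6,1,4,3,5,4,6,4]
Step 10: insert dzr at [3, 6, 7, 8] -> counters=[3,6,1,5,3,5,5,7,5]
Step 11: insert d at [0, 1, 6, 7] -> counters=[4,7,1,5,3,5,6,8,5]
Step 12: insert y at [1, 3, 5, 8] -> counters=[4,8,1,6,3,6,6,8,6]
Step 13: delete xau at [1, 3, 4, 8] -> counters=[4,7,1,5,2,6,6,8,5]
Step 14: insert vs at [0, 1, 2, 5] -> counters=[5,8,2,5,2,7,6,8,5]
Step 15: insert vs at [0, 1, 2, 5] -> counters=[6,9,3,5,2,8,6,8,5]
Step 16: insert qac at [5, 6, 7, 8] -> counters=[6,9,3,5,2,9,7,9,6]
Step 17: delete y at [1, 3, 5, 8] -> counters=[6,8,3,4,2,8,7,9,5]
Step 18: insert qac at [5, 6, 7, 8] -> counters=[6,8,3,4,2,9,8,10,6]
Step 19: delete qac at [5, 6, 7, 8] -> counters=[6,8,3,4,2,8,7,9,5]
Step 20: delete dzr at [3, 6, 7, 8] -> counters=[6,8,3,3,2,8,6,8,4]
Step 21: insert z at [0, 4, 5, 7] -> counters=[7,8,3,3,3,9,6,9,4]
Step 22: insert qac at [5, 6, 7, 8] -> counters=[7,8,3,3,3,10,7,10,5]
Query dzr: check counters[3]=3 counters[6]=7 counters[7]=10 counters[8]=5 -> maybe

Answer: maybe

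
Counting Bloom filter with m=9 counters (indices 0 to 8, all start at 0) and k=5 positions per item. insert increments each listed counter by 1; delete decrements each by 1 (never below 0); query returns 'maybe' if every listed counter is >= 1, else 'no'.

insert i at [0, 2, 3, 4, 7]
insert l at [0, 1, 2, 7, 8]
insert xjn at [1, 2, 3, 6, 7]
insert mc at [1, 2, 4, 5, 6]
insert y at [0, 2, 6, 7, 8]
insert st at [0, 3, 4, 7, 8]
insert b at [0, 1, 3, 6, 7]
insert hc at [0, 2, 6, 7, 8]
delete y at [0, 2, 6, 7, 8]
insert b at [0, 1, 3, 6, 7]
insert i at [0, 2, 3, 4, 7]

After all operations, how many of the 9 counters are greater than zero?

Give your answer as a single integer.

Step 1: insert i at [0, 2, 3, 4, 7] -> counters=[1,0,1,1,1,0,0,1,0]
Step 2: insert l at [0, 1, 2, 7, 8] -> counters=[2,1,2,1,1,0,0,2,1]
Step 3: insert xjn at [1, 2, 3, 6, 7] -> counters=[2,2,3,2,1,0,1,3,1]
Step 4: insert mc at [1, 2, 4, 5, 6] -> counters=[2,3,4,2,2,1,2,3,1]
Step 5: insert y at [0, 2, 6, 7, 8] -> counters=[3,3,5,2,2,1,3,4,2]
Step 6: insert st at [0, 3, 4, 7, 8] -> counters=[4,3,5,3,3,1,3,5,3]
Step 7: insert b at [0, 1, 3, 6, 7] -> counters=[5,4,5,4,3,1,4,6,3]
Step 8: insert hc at [0, 2, 6, 7, 8] -> counters=[6,4,6,4,3,1,5,7,4]
Step 9: delete y at [0, 2, 6, 7, 8] -> counters=[5,4,5,4,3,1,4,6,3]
Step 10: insert b at [0, 1, 3, 6, 7] -> counters=[6,5,5,5,3,1,5,7,3]
Step 11: insert i at [0, 2, 3, 4, 7] -> counters=[7,5,6,6,4,1,5,8,3]
Final counters=[7,5,6,6,4,1,5,8,3] -> 9 nonzero

Answer: 9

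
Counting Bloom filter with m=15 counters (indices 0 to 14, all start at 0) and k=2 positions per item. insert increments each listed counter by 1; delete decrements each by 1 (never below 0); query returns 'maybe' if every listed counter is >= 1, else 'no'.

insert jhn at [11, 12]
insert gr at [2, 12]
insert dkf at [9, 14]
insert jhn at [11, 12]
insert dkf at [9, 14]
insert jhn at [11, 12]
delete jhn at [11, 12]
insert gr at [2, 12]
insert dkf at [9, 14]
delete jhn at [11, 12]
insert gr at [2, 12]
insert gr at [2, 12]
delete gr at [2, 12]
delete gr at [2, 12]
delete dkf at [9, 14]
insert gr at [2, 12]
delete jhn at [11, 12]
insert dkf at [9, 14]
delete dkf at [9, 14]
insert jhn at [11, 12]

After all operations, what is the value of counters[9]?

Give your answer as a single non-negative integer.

Answer: 2

Derivation:
Step 1: insert jhn at [11, 12] -> counters=[0,0,0,0,0,0,0,0,0,0,0,1,1,0,0]
Step 2: insert gr at [2, 12] -> counters=[0,0,1,0,0,0,0,0,0,0,0,1,2,0,0]
Step 3: insert dkf at [9, 14] -> counters=[0,0,1,0,0,0,0,0,0,1,0,1,2,0,1]
Step 4: insert jhn at [11, 12] -> counters=[0,0,1,0,0,0,0,0,0,1,0,2,3,0,1]
Step 5: insert dkf at [9, 14] -> counters=[0,0,1,0,0,0,0,0,0,2,0,2,3,0,2]
Step 6: insert jhn at [11, 12] -> counters=[0,0,1,0,0,0,0,0,0,2,0,3,4,0,2]
Step 7: delete jhn at [11, 12] -> counters=[0,0,1,0,0,0,0,0,0,2,0,2,3,0,2]
Step 8: insert gr at [2, 12] -> counters=[0,0,2,0,0,0,0,0,0,2,0,2,4,0,2]
Step 9: insert dkf at [9, 14] -> counters=[0,0,2,0,0,0,0,0,0,3,0,2,4,0,3]
Step 10: delete jhn at [11, 12] -> counters=[0,0,2,0,0,0,0,0,0,3,0,1,3,0,3]
Step 11: insert gr at [2, 12] -> counters=[0,0,3,0,0,0,0,0,0,3,0,1,4,0,3]
Step 12: insert gr at [2, 12] -> counters=[0,0,4,0,0,0,0,0,0,3,0,1,5,0,3]
Step 13: delete gr at [2, 12] -> counters=[0,0,3,0,0,0,0,0,0,3,0,1,4,0,3]
Step 14: delete gr at [2, 12] -> counters=[0,0,2,0,0,0,0,0,0,3,0,1,3,0,3]
Step 15: delete dkf at [9, 14] -> counters=[0,0,2,0,0,0,0,0,0,2,0,1,3,0,2]
Step 16: insert gr at [2, 12] -> counters=[0,0,3,0,0,0,0,0,0,2,0,1,4,0,2]
Step 17: delete jhn at [11, 12] -> counters=[0,0,3,0,0,0,0,0,0,2,0,0,3,0,2]
Step 18: insert dkf at [9, 14] -> counters=[0,0,3,0,0,0,0,0,0,3,0,0,3,0,3]
Step 19: delete dkf at [9, 14] -> counters=[0,0,3,0,0,0,0,0,0,2,0,0,3,0,2]
Step 20: insert jhn at [11, 12] -> counters=[0,0,3,0,0,0,0,0,0,2,0,1,4,0,2]
Final counters=[0,0,3,0,0,0,0,0,0,2,0,1,4,0,2] -> counters[9]=2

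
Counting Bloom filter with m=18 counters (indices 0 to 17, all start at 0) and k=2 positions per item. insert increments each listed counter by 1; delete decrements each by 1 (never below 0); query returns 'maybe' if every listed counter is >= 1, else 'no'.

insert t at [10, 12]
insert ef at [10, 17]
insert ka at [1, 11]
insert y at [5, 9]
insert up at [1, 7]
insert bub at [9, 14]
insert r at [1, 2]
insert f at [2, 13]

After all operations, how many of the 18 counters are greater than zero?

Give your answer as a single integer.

Answer: 11

Derivation:
Step 1: insert t at [10, 12] -> counters=[0,0,0,0,0,0,0,0,0,0,1,0,1,0,0,0,0,0]
Step 2: insert ef at [10, 17] -> counters=[0,0,0,0,0,0,0,0,0,0,2,0,1,0,0,0,0,1]
Step 3: insert ka at [1, 11] -> counters=[0,1,0,0,0,0,0,0,0,0,2,1,1,0,0,0,0,1]
Step 4: insert y at [5, 9] -> counters=[0,1,0,0,0,1,0,0,0,1,2,1,1,0,0,0,0,1]
Step 5: insert up at [1, 7] -> counters=[0,2,0,0,0,1,0,1,0,1,2,1,1,0,0,0,0,1]
Step 6: insert bub at [9, 14] -> counters=[0,2,0,0,0,1,0,1,0,2,2,1,1,0,1,0,0,1]
Step 7: insert r at [1, 2] -> counters=[0,3,1,0,0,1,0,1,0,2,2,1,1,0,1,0,0,1]
Step 8: insert f at [2, 13] -> counters=[0,3,2,0,0,1,0,1,0,2,2,1,1,1,1,0,0,1]
Final counters=[0,3,2,0,0,1,0,1,0,2,2,1,1,1,1,0,0,1] -> 11 nonzero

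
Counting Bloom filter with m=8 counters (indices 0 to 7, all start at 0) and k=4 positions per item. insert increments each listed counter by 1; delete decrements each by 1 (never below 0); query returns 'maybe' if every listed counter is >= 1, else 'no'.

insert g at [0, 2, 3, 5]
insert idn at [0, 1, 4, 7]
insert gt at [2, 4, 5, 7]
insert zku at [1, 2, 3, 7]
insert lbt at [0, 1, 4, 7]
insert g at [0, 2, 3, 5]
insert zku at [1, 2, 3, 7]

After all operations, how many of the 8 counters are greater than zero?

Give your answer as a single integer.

Step 1: insert g at [0, 2, 3, 5] -> counters=[1,0,1,1,0,1,0,0]
Step 2: insert idn at [0, 1, 4, 7] -> counters=[2,1,1,1,1,1,0,1]
Step 3: insert gt at [2, 4, 5, 7] -> counters=[2,1,2,1,2,2,0,2]
Step 4: insert zku at [1, 2, 3, 7] -> counters=[2,2,3,2,2,2,0,3]
Step 5: insert lbt at [0, 1, 4, 7] -> counters=[3,3,3,2,3,2,0,4]
Step 6: insert g at [0, 2, 3, 5] -> counters=[4,3,4,3,3,3,0,4]
Step 7: insert zku at [1, 2, 3, 7] -> counters=[4,4,5,4,3,3,0,5]
Final counters=[4,4,5,4,3,3,0,5] -> 7 nonzero

Answer: 7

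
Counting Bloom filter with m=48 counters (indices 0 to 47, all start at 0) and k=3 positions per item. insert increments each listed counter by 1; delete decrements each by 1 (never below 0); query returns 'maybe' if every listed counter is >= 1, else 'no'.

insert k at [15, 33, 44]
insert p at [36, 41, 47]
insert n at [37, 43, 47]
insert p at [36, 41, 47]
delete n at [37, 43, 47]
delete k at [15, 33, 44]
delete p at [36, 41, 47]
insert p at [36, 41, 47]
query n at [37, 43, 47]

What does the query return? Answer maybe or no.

Step 1: insert k at [15, 33, 44] -> counters=[0,0,0,0,0,0,0,0,0,0,0,0,0,0,0,1,0,0,0,0,0,0,0,0,0,0,0,0,0,0,0,0,0,1,0,0,0,0,0,0,0,0,0,0,1,0,0,0]
Step 2: insert p at [36, 41, 47] -> counters=[0,0,0,0,0,0,0,0,0,0,0,0,0,0,0,1,0,0,0,0,0,0,0,0,0,0,0,0,0,0,0,0,0,1,0,0,1,0,0,0,0,1,0,0,1,0,0,1]
Step 3: insert n at [37, 43, 47] -> counters=[0,0,0,0,0,0,0,0,0,0,0,0,0,0,0,1,0,0,0,0,0,0,0,0,0,0,0,0,0,0,0,0,0,1,0,0,1,1,0,0,0,1,0,1,1,0,0,2]
Step 4: insert p at [36, 41, 47] -> counters=[0,0,0,0,0,0,0,0,0,0,0,0,0,0,0,1,0,0,0,0,0,0,0,0,0,0,0,0,0,0,0,0,0,1,0,0,2,1,0,0,0,2,0,1,1,0,0,3]
Step 5: delete n at [37, 43, 47] -> counters=[0,0,0,0,0,0,0,0,0,0,0,0,0,0,0,1,0,0,0,0,0,0,0,0,0,0,0,0,0,0,0,0,0,1,0,0,2,0,0,0,0,2,0,0,1,0,0,2]
Step 6: delete k at [15, 33, 44] -> counters=[0,0,0,0,0,0,0,0,0,0,0,0,0,0,0,0,0,0,0,0,0,0,0,0,0,0,0,0,0,0,0,0,0,0,0,0,2,0,0,0,0,2,0,0,0,0,0,2]
Step 7: delete p at [36, 41, 47] -> counters=[0,0,0,0,0,0,0,0,0,0,0,0,0,0,0,0,0,0,0,0,0,0,0,0,0,0,0,0,0,0,0,0,0,0,0,0,1,0,0,0,0,1,0,0,0,0,0,1]
Step 8: insert p at [36, 41, 47] -> counters=[0,0,0,0,0,0,0,0,0,0,0,0,0,0,0,0,0,0,0,0,0,0,0,0,0,0,0,0,0,0,0,0,0,0,0,0,2,0,0,0,0,2,0,0,0,0,0,2]
Query n: check counters[37]=0 counters[43]=0 counters[47]=2 -> no

Answer: no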